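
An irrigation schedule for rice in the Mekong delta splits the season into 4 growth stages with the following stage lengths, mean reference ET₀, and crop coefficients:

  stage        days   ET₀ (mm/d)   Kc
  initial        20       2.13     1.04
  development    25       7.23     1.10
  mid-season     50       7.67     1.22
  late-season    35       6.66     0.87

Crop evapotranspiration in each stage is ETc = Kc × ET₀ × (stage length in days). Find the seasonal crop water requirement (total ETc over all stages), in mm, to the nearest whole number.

914 mm

initial: 1.04 × 2.13 × 20 = 44.30 mm
development: 1.10 × 7.23 × 25 = 198.83 mm
mid-season: 1.22 × 7.67 × 50 = 467.87 mm
late-season: 0.87 × 6.66 × 35 = 202.80 mm
Seasonal total = 913.80 mm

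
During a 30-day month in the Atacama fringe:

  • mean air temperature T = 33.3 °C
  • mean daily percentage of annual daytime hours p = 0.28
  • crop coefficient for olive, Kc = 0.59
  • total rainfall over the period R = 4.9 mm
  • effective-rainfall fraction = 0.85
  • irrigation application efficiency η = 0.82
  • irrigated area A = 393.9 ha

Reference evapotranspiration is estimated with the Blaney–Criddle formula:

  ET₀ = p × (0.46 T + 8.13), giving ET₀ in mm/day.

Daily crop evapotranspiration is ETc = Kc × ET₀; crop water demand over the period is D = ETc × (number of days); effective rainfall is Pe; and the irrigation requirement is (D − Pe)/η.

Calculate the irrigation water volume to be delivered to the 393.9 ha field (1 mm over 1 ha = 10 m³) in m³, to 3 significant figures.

538000 m³

ET₀ = 0.28 × (0.46 × 33.3 + 8.13) = 0.28 × 23.448 = 6.5654 mm/d
ETc = Kc × ET₀ = 0.59 × 6.5654 = 3.8736 mm/d
Crop demand D = ETc × 30 d = 3.8736 × 30 = 116.208 mm
Pe = 0.85 × 4.9 = 4.165 mm
D − Pe = 116.208 − 4.165 = 112.043 mm
Gross irrigation = 112.043 / 0.82 = 136.638 mm
Volume = 136.638 mm × 393.9 ha × 10 = 538217.1 m³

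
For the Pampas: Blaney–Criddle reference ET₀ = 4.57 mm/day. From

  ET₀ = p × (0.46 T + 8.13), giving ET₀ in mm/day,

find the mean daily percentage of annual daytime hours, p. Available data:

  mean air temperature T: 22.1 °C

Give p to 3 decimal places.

p = ET₀ / (0.46 T + 8.13) = 4.57 / (0.46 × 22.1 + 8.13) = 4.57 / 18.296 = 0.2498

0.250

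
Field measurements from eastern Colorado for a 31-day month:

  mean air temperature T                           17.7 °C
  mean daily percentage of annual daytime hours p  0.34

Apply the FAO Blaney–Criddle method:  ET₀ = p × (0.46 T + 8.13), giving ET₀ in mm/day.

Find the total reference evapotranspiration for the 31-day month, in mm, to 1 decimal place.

ET₀ = 0.34 × (0.46 × 17.7 + 8.13) = 0.34 × 16.272 = 5.5325 mm/d
Monthly total = 5.5325 × 31 = 171.508 mm

171.5 mm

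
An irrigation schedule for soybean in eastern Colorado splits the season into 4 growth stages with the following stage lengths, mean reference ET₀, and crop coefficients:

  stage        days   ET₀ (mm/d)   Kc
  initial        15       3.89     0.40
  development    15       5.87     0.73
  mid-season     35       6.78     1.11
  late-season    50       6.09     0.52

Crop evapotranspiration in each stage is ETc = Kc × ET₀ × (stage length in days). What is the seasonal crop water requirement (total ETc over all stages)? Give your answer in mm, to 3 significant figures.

initial: 0.40 × 3.89 × 15 = 23.34 mm
development: 0.73 × 5.87 × 15 = 64.28 mm
mid-season: 1.11 × 6.78 × 35 = 263.40 mm
late-season: 0.52 × 6.09 × 50 = 158.34 mm
Seasonal total = 509.36 mm

509 mm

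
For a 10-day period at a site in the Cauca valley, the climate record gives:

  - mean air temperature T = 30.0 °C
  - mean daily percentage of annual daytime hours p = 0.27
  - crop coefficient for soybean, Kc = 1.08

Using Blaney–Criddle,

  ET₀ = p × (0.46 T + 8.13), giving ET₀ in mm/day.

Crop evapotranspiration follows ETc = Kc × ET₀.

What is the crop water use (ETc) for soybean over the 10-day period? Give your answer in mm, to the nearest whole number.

ET₀ = 0.27 × (0.46 × 30.0 + 8.13) = 0.27 × 21.930 = 5.9211 mm/d
ETc = Kc × ET₀ = 1.08 × 5.9211 = 6.3948 mm/d
Over 10 days: 6.3948 × 10 = 63.948 mm

64 mm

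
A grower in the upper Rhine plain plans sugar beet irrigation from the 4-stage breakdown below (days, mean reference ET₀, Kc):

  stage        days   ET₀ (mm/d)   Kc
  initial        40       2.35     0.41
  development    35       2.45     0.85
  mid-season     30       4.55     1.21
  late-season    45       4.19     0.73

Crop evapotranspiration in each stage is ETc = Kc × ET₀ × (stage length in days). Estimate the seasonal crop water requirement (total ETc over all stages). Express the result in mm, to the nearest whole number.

414 mm

initial: 0.41 × 2.35 × 40 = 38.54 mm
development: 0.85 × 2.45 × 35 = 72.89 mm
mid-season: 1.21 × 4.55 × 30 = 165.17 mm
late-season: 0.73 × 4.19 × 45 = 137.64 mm
Seasonal total = 414.24 mm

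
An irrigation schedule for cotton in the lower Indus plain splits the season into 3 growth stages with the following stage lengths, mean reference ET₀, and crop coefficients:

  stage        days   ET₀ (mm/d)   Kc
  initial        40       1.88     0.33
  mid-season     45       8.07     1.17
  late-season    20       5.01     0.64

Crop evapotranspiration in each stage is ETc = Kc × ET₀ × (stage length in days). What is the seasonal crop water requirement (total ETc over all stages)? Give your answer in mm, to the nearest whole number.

initial: 0.33 × 1.88 × 40 = 24.82 mm
mid-season: 1.17 × 8.07 × 45 = 424.89 mm
late-season: 0.64 × 5.01 × 20 = 64.13 mm
Seasonal total = 513.84 mm

514 mm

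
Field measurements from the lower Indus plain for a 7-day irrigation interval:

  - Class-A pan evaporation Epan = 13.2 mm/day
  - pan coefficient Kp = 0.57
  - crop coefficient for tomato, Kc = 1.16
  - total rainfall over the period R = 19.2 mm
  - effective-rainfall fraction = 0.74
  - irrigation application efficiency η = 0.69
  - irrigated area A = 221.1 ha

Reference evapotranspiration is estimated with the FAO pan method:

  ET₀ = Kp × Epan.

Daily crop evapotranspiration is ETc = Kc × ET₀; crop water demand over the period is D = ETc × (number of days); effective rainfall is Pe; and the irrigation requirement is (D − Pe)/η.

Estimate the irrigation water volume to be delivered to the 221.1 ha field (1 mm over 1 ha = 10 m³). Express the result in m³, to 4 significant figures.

ET₀ = 0.57 × 13.2 = 7.5240 mm/d
ETc = Kc × ET₀ = 1.16 × 7.5240 = 8.7278 mm/d
Crop demand D = ETc × 7 d = 8.7278 × 7 = 61.095 mm
Pe = 0.74 × 19.2 = 14.208 mm
D − Pe = 61.095 − 14.208 = 46.887 mm
Gross irrigation = 46.887 / 0.69 = 67.952 mm
Volume = 67.952 mm × 221.1 ha × 10 = 150241.9 m³

150200 m³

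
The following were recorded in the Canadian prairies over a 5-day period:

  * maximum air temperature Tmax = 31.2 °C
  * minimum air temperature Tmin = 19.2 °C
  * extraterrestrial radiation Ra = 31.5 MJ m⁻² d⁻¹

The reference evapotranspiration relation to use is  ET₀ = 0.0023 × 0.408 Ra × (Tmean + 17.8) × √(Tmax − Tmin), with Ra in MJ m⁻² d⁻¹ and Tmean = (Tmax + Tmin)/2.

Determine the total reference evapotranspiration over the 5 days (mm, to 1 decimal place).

Tmean = (31.2 + 19.2)/2 = 25.20 °C
0.408 Ra = 0.408 × 31.5 = 12.8520 mm/d equivalent
ET₀ = 0.0023 × 12.8520 × (25.20 + 17.8) × √12.0 = 0.0023 × 12.8520 × 43.00 × 3.4641 = 4.4031 mm/d
Over 5 days: 4.4031 × 5 = 22.016 mm

22.0 mm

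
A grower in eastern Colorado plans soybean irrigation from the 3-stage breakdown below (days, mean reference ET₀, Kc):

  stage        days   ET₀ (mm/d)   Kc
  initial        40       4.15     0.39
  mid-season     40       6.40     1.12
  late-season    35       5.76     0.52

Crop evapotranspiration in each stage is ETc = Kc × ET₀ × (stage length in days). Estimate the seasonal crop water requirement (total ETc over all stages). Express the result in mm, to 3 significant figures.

initial: 0.39 × 4.15 × 40 = 64.74 mm
mid-season: 1.12 × 6.40 × 40 = 286.72 mm
late-season: 0.52 × 5.76 × 35 = 104.83 mm
Seasonal total = 456.29 mm

456 mm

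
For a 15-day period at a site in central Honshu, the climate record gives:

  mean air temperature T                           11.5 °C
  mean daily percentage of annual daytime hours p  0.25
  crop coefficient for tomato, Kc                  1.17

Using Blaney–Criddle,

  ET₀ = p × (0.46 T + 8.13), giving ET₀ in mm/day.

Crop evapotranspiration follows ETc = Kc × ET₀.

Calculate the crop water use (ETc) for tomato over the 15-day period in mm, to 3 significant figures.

58.9 mm

ET₀ = 0.25 × (0.46 × 11.5 + 8.13) = 0.25 × 13.420 = 3.3550 mm/d
ETc = Kc × ET₀ = 1.17 × 3.3550 = 3.9254 mm/d
Over 15 days: 3.9254 × 15 = 58.881 mm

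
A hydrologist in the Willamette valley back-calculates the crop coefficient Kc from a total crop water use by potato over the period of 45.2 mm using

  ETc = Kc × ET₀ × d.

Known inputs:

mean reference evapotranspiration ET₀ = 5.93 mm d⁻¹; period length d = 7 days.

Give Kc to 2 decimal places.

1.09

ETc = Kc × ET₀ × d  ⇒  Kc = ETc / (ET₀ × d)
Kc = 45.2 / (5.93 × 7) = 45.2 / 41.51 = 1.0889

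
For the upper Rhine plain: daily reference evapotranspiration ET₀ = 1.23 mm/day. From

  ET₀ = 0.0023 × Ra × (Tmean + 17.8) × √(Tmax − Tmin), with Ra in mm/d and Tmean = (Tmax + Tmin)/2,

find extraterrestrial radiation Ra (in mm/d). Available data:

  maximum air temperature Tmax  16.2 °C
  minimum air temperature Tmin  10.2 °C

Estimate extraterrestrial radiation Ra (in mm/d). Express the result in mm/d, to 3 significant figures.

7.04 mm/d

Tmean = 13.20 °C; √ΔT = 2.4495
Ra = ET₀ / [0.0023 × (Tmean+17.8) × √ΔT] = 1.23 / (0.0023 × 31.00 × 2.4495) = 7.043 mm/d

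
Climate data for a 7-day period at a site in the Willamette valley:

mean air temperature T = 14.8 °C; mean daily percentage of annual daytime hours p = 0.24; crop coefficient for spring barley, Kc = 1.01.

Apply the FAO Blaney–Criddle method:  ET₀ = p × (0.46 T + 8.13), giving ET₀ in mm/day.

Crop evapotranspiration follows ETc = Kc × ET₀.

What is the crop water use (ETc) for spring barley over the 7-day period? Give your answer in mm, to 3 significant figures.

ET₀ = 0.24 × (0.46 × 14.8 + 8.13) = 0.24 × 14.938 = 3.5851 mm/d
ETc = Kc × ET₀ = 1.01 × 3.5851 = 3.6210 mm/d
Over 7 days: 3.6210 × 7 = 25.347 mm

25.3 mm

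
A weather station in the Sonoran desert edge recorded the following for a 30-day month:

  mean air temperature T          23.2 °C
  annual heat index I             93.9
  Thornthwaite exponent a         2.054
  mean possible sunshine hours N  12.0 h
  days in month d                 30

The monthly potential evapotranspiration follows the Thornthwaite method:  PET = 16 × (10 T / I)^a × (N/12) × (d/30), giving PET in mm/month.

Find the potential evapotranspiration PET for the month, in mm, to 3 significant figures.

103 mm

10T/I = 10 × 23.2 / 93.9 = 2.4707
(10T/I)^a = 2.4707^2.054 = 6.4099
Uncorrected PET = 16 × 6.4099 = 102.558 mm
Correction = (N/12)(d/30) = (12.0/12)(30/30) = 1.0000
PET = 102.558 × 1.0000 = 102.558 mm/month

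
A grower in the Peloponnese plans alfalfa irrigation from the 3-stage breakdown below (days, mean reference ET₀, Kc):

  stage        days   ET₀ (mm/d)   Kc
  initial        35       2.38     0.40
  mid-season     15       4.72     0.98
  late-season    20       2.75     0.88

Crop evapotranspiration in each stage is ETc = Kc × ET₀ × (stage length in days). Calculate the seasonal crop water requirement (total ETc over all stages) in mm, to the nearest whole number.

151 mm

initial: 0.40 × 2.38 × 35 = 33.32 mm
mid-season: 0.98 × 4.72 × 15 = 69.38 mm
late-season: 0.88 × 2.75 × 20 = 48.40 mm
Seasonal total = 151.10 mm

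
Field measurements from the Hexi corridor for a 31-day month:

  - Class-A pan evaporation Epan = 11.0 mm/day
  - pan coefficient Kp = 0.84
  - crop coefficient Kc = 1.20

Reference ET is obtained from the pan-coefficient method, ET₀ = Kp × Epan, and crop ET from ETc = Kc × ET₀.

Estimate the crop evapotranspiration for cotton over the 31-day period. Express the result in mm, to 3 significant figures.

ET₀ = 0.84 × 11.0 = 9.2400 mm/d
ETc = Kc × ET₀ = 1.20 × 9.2400 = 11.0880 mm/d
Over 31 days: 11.0880 × 31 = 343.728 mm

344 mm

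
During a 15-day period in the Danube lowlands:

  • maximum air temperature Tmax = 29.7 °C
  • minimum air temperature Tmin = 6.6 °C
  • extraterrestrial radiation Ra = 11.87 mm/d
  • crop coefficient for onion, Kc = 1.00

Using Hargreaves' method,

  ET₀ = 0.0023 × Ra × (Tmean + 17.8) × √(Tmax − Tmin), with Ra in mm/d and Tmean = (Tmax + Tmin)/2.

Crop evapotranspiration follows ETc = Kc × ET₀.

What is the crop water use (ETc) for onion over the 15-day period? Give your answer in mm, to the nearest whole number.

71 mm

Tmean = (29.7 + 6.6)/2 = 18.15 °C
ET₀ = 0.0023 × 11.87 × (18.15 + 17.8) × √23.1 = 0.0023 × 11.87 × 35.95 × 4.8062 = 4.7171 mm/d
ETc = Kc × ET₀ = 1.00 × 4.7171 = 4.7171 mm/d
Over 15 days: 4.7171 × 15 = 70.757 mm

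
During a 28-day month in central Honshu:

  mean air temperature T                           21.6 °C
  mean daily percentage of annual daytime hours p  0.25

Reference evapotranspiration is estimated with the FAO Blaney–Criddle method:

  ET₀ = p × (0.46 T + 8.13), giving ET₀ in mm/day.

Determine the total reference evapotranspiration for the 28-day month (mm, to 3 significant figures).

126 mm

ET₀ = 0.25 × (0.46 × 21.6 + 8.13) = 0.25 × 18.066 = 4.5165 mm/d
Monthly total = 4.5165 × 28 = 126.462 mm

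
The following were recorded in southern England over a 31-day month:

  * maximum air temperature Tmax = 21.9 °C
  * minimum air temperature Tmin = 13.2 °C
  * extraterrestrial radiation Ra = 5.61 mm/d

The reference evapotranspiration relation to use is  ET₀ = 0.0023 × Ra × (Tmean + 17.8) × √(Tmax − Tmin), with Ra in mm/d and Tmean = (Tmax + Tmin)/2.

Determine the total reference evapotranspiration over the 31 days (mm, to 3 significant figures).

Tmean = (21.9 + 13.2)/2 = 17.55 °C
ET₀ = 0.0023 × 5.61 × (17.55 + 17.8) × √8.7 = 0.0023 × 5.61 × 35.35 × 2.9496 = 1.3454 mm/d
Over 31 days: 1.3454 × 31 = 41.707 mm

41.7 mm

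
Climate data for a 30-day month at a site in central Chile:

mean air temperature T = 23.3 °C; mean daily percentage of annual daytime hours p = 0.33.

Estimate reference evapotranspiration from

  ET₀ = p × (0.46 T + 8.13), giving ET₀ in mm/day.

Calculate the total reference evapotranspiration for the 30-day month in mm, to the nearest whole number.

ET₀ = 0.33 × (0.46 × 23.3 + 8.13) = 0.33 × 18.848 = 6.2198 mm/d
Monthly total = 6.2198 × 30 = 186.594 mm

187 mm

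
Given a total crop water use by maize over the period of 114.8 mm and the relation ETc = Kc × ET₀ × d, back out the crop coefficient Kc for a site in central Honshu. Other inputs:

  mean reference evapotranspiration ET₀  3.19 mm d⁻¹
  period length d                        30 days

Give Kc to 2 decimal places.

ETc = Kc × ET₀ × d  ⇒  Kc = ETc / (ET₀ × d)
Kc = 114.8 / (3.19 × 30) = 114.8 / 95.70 = 1.1996

1.20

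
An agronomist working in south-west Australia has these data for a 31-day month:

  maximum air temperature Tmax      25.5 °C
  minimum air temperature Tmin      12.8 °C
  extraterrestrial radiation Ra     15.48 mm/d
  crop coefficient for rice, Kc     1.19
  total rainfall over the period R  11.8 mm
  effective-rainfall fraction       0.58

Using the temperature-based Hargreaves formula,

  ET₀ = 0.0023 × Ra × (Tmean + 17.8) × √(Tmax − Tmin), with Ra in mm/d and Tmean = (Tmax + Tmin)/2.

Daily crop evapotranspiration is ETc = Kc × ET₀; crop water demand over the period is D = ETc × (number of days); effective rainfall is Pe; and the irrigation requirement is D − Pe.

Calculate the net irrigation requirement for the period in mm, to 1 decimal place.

166.1 mm

Tmean = (25.5 + 12.8)/2 = 19.15 °C
ET₀ = 0.0023 × 15.48 × (19.15 + 17.8) × √12.7 = 0.0023 × 15.48 × 36.95 × 3.5637 = 4.6883 mm/d
ETc = Kc × ET₀ = 1.19 × 4.6883 = 5.5791 mm/d
Crop demand D = ETc × 31 d = 5.5791 × 31 = 172.952 mm
Pe = 0.58 × 11.8 = 6.844 mm
D − Pe = 172.952 − 6.844 = 166.108 mm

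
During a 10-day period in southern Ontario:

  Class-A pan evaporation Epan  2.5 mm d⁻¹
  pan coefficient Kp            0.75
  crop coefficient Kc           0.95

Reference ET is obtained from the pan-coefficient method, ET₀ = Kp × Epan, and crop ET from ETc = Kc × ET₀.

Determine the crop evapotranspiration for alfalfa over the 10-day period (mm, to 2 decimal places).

17.81 mm

ET₀ = 0.75 × 2.5 = 1.8750 mm/d
ETc = Kc × ET₀ = 0.95 × 1.8750 = 1.7813 mm/d
Over 10 days: 1.7813 × 10 = 17.813 mm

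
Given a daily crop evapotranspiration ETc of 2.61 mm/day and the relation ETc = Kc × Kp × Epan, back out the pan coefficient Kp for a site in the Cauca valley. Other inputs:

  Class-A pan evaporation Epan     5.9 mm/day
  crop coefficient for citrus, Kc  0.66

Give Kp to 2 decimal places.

0.67

ETc = Kc × Kp × Epan  ⇒  Kp = ETc / (Kc × Epan)
Kp = 2.61 / (0.66 × 5.9) = 2.61 / 3.894 = 0.6703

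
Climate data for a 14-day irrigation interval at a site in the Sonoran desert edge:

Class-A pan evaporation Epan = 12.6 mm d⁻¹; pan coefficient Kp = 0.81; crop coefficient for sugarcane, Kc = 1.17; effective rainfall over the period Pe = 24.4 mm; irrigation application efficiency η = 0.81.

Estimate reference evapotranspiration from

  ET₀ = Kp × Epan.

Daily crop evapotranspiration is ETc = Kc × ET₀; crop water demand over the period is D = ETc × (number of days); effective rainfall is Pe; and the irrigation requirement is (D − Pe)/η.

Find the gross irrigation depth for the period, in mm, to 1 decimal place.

176.3 mm

ET₀ = 0.81 × 12.6 = 10.2060 mm/d
ETc = Kc × ET₀ = 1.17 × 10.2060 = 11.9410 mm/d
Crop demand D = ETc × 14 d = 11.9410 × 14 = 167.174 mm
D − Pe = 167.174 − 24.4 = 142.774 mm
Gross irrigation = 142.774 / 0.81 = 176.264 mm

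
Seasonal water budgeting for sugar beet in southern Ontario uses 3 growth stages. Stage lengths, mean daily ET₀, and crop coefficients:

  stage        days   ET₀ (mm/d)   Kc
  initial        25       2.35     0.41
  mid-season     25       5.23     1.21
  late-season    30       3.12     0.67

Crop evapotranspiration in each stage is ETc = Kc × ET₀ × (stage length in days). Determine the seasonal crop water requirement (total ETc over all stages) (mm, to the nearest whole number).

initial: 0.41 × 2.35 × 25 = 24.09 mm
mid-season: 1.21 × 5.23 × 25 = 158.21 mm
late-season: 0.67 × 3.12 × 30 = 62.71 mm
Seasonal total = 245.01 mm

245 mm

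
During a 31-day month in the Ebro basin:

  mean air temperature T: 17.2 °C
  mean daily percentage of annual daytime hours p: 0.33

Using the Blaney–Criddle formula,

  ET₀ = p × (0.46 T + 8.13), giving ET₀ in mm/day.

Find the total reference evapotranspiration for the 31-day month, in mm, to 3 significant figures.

ET₀ = 0.33 × (0.46 × 17.2 + 8.13) = 0.33 × 16.042 = 5.2939 mm/d
Monthly total = 5.2939 × 31 = 164.111 mm

164 mm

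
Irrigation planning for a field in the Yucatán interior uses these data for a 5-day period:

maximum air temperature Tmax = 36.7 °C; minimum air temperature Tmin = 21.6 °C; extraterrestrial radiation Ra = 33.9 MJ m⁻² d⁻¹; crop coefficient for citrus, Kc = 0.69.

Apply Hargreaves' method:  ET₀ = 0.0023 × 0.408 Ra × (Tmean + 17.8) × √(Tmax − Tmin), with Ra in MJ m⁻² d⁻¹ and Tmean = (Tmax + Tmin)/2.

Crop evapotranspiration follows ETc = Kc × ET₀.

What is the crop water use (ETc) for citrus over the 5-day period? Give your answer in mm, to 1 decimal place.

Tmean = (36.7 + 21.6)/2 = 29.15 °C
0.408 Ra = 0.408 × 33.9 = 13.8312 mm/d equivalent
ET₀ = 0.0023 × 13.8312 × (29.15 + 17.8) × √15.1 = 0.0023 × 13.8312 × 46.95 × 3.8859 = 5.8038 mm/d
ETc = Kc × ET₀ = 0.69 × 5.8038 = 4.0046 mm/d
Over 5 days: 4.0046 × 5 = 20.023 mm

20.0 mm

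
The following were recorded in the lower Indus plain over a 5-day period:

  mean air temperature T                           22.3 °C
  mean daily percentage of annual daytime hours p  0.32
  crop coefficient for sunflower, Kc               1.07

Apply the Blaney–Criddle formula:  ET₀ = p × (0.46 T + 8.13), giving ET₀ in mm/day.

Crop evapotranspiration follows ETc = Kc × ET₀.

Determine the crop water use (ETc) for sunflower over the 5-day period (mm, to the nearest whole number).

ET₀ = 0.32 × (0.46 × 22.3 + 8.13) = 0.32 × 18.388 = 5.8842 mm/d
ETc = Kc × ET₀ = 1.07 × 5.8842 = 6.2961 mm/d
Over 5 days: 6.2961 × 5 = 31.481 mm

31 mm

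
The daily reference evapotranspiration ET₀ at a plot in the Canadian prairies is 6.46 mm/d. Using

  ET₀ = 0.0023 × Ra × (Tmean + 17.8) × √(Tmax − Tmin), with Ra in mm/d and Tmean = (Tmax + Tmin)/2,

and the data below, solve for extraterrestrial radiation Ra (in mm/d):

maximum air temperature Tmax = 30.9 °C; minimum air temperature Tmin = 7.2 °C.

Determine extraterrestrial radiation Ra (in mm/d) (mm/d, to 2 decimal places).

15.66 mm/d

Tmean = 19.05 °C; √ΔT = 4.8683
Ra = ET₀ / [0.0023 × (Tmean+17.8) × √ΔT] = 6.46 / (0.0023 × 36.85 × 4.8683) = 15.656 mm/d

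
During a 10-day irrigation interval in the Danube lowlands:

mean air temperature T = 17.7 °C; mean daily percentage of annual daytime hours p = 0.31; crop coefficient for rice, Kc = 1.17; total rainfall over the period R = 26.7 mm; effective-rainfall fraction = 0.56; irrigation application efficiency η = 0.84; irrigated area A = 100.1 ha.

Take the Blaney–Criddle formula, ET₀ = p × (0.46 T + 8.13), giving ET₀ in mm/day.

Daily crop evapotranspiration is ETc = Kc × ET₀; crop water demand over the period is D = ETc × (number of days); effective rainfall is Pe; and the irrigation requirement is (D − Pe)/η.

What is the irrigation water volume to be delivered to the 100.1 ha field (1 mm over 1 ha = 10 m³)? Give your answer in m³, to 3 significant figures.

ET₀ = 0.31 × (0.46 × 17.7 + 8.13) = 0.31 × 16.272 = 5.0443 mm/d
ETc = Kc × ET₀ = 1.17 × 5.0443 = 5.9018 mm/d
Crop demand D = ETc × 10 d = 5.9018 × 10 = 59.018 mm
Pe = 0.56 × 26.7 = 14.952 mm
D − Pe = 59.018 − 14.952 = 44.066 mm
Gross irrigation = 44.066 / 0.84 = 52.460 mm
Volume = 52.460 mm × 100.1 ha × 10 = 52512.5 m³

52500 m³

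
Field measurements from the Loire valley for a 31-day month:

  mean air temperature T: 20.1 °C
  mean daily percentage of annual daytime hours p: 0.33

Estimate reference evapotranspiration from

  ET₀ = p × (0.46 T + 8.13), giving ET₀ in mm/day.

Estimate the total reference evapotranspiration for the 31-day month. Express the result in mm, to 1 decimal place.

177.8 mm

ET₀ = 0.33 × (0.46 × 20.1 + 8.13) = 0.33 × 17.376 = 5.7341 mm/d
Monthly total = 5.7341 × 31 = 177.757 mm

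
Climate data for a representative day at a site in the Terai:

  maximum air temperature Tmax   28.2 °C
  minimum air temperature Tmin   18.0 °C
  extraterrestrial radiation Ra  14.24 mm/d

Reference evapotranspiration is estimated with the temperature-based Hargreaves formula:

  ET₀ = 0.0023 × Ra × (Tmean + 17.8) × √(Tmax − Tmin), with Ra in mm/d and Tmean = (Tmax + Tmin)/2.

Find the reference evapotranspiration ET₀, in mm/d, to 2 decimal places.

Tmean = (28.2 + 18.0)/2 = 23.10 °C
ET₀ = 0.0023 × 14.24 × (23.10 + 17.8) × √10.2 = 0.0023 × 14.24 × 40.90 × 3.1937 = 4.2781 mm/d

4.28 mm/d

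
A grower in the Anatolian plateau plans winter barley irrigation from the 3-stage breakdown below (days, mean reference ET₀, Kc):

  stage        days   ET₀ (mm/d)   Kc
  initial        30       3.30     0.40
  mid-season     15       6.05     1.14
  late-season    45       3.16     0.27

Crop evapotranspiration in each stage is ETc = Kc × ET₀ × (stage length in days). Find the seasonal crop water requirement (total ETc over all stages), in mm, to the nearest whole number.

initial: 0.40 × 3.30 × 30 = 39.60 mm
mid-season: 1.14 × 6.05 × 15 = 103.46 mm
late-season: 0.27 × 3.16 × 45 = 38.39 mm
Seasonal total = 181.45 mm

181 mm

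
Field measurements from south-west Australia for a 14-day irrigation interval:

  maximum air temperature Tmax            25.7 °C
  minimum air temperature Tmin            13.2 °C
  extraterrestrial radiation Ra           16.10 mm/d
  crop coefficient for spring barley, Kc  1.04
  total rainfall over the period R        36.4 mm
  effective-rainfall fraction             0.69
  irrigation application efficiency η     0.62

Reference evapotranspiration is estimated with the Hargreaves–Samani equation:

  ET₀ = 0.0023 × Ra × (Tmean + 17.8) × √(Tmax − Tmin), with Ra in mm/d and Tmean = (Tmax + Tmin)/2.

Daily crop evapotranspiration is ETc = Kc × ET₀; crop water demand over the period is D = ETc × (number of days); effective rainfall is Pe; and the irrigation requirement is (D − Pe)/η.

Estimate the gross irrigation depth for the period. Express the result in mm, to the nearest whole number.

Tmean = (25.7 + 13.2)/2 = 19.45 °C
ET₀ = 0.0023 × 16.10 × (19.45 + 17.8) × √12.5 = 0.0023 × 16.10 × 37.25 × 3.5355 = 4.8768 mm/d
ETc = Kc × ET₀ = 1.04 × 4.8768 = 5.0719 mm/d
Crop demand D = ETc × 14 d = 5.0719 × 14 = 71.007 mm
Pe = 0.69 × 36.4 = 25.116 mm
D − Pe = 71.007 − 25.116 = 45.891 mm
Gross irrigation = 45.891 / 0.62 = 74.018 mm

74 mm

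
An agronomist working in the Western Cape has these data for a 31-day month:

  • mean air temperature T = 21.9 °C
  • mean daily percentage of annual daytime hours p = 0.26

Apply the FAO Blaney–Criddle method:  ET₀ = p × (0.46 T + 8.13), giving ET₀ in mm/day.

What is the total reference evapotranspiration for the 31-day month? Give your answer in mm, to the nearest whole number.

ET₀ = 0.26 × (0.46 × 21.9 + 8.13) = 0.26 × 18.204 = 4.7330 mm/d
Monthly total = 4.7330 × 31 = 146.723 mm

147 mm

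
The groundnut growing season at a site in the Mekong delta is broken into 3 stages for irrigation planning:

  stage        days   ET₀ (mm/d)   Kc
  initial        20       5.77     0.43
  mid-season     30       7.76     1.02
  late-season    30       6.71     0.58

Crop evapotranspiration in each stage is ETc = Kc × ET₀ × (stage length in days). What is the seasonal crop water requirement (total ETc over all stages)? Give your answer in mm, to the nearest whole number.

initial: 0.43 × 5.77 × 20 = 49.62 mm
mid-season: 1.02 × 7.76 × 30 = 237.46 mm
late-season: 0.58 × 6.71 × 30 = 116.75 mm
Seasonal total = 403.83 mm

404 mm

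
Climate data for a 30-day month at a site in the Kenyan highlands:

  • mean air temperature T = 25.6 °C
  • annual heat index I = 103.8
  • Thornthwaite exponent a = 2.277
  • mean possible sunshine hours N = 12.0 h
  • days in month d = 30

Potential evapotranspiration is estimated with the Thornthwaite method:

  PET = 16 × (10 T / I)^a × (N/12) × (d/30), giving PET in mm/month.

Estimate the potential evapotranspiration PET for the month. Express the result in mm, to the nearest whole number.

125 mm

10T/I = 10 × 25.6 / 103.8 = 2.4663
(10T/I)^a = 2.4663^2.277 = 7.8107
Uncorrected PET = 16 × 7.8107 = 124.971 mm
Correction = (N/12)(d/30) = (12.0/12)(30/30) = 1.0000
PET = 124.971 × 1.0000 = 124.971 mm/month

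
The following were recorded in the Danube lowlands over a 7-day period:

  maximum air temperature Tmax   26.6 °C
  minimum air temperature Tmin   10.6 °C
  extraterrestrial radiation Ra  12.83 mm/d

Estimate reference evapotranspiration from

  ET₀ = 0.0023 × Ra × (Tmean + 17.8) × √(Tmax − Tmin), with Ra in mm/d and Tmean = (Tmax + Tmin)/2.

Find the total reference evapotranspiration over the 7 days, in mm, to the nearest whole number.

30 mm

Tmean = (26.6 + 10.6)/2 = 18.60 °C
ET₀ = 0.0023 × 12.83 × (18.60 + 17.8) × √16.0 = 0.0023 × 12.83 × 36.40 × 4.0000 = 4.2965 mm/d
Over 7 days: 4.2965 × 7 = 30.076 mm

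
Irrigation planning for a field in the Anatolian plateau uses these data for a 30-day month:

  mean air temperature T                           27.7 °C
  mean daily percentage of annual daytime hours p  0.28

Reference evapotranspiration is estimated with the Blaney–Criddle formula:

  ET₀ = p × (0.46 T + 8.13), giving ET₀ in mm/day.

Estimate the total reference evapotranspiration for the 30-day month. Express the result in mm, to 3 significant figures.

175 mm

ET₀ = 0.28 × (0.46 × 27.7 + 8.13) = 0.28 × 20.872 = 5.8442 mm/d
Monthly total = 5.8442 × 30 = 175.326 mm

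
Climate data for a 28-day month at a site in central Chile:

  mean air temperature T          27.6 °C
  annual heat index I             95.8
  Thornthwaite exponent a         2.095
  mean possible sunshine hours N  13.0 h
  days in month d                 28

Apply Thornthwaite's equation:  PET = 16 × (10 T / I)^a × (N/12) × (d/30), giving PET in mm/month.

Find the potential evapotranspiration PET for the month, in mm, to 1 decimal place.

10T/I = 10 × 27.6 / 95.8 = 2.8810
(10T/I)^a = 2.8810^2.095 = 9.1779
Uncorrected PET = 16 × 9.1779 = 146.846 mm
Correction = (N/12)(d/30) = (13.0/12)(28/30) = 1.0111
PET = 146.846 × 1.0111 = 148.476 mm/month

148.5 mm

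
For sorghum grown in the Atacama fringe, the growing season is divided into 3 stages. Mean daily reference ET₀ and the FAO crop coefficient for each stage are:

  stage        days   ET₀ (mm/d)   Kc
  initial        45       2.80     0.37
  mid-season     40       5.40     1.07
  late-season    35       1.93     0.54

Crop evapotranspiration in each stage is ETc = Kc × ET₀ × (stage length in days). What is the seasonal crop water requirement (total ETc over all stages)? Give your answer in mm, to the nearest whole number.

314 mm

initial: 0.37 × 2.80 × 45 = 46.62 mm
mid-season: 1.07 × 5.40 × 40 = 231.12 mm
late-season: 0.54 × 1.93 × 35 = 36.48 mm
Seasonal total = 314.22 mm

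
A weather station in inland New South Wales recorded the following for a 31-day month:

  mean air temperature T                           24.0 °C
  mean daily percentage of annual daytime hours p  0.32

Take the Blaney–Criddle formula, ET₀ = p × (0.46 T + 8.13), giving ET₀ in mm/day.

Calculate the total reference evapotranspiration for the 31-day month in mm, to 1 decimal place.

ET₀ = 0.32 × (0.46 × 24.0 + 8.13) = 0.32 × 19.170 = 6.1344 mm/d
Monthly total = 6.1344 × 31 = 190.166 mm

190.2 mm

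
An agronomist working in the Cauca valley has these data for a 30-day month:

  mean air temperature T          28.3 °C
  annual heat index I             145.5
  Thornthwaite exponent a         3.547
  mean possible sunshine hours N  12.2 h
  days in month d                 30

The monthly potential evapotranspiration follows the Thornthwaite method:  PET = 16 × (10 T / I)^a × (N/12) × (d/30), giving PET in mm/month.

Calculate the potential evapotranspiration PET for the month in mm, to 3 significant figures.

10T/I = 10 × 28.3 / 145.5 = 1.9450
(10T/I)^a = 1.9450^3.547 = 10.5876
Uncorrected PET = 16 × 10.5876 = 169.402 mm
Correction = (N/12)(d/30) = (12.2/12)(30/30) = 1.0167
PET = 169.402 × 1.0167 = 172.231 mm/month

172 mm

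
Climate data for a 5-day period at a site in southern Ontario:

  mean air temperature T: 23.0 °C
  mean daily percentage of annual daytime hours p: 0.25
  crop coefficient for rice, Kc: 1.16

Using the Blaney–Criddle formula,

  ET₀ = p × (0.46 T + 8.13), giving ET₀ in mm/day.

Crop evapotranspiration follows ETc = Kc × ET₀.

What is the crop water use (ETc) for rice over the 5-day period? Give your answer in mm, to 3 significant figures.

ET₀ = 0.25 × (0.46 × 23.0 + 8.13) = 0.25 × 18.710 = 4.6775 mm/d
ETc = Kc × ET₀ = 1.16 × 4.6775 = 5.4259 mm/d
Over 5 days: 5.4259 × 5 = 27.130 mm

27.1 mm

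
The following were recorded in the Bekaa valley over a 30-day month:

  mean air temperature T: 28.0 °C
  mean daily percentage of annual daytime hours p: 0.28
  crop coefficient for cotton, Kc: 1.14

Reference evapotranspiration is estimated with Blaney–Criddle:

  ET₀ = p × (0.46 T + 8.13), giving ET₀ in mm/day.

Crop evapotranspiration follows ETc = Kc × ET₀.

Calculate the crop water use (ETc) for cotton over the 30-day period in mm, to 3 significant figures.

ET₀ = 0.28 × (0.46 × 28.0 + 8.13) = 0.28 × 21.010 = 5.8828 mm/d
ETc = Kc × ET₀ = 1.14 × 5.8828 = 6.7064 mm/d
Over 30 days: 6.7064 × 30 = 201.192 mm

201 mm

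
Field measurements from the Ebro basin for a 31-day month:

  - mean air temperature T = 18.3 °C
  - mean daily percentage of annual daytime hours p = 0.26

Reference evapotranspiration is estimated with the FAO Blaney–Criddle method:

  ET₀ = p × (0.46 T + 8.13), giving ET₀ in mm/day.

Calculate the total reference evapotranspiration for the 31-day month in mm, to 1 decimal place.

ET₀ = 0.26 × (0.46 × 18.3 + 8.13) = 0.26 × 16.548 = 4.3025 mm/d
Monthly total = 4.3025 × 31 = 133.378 mm

133.4 mm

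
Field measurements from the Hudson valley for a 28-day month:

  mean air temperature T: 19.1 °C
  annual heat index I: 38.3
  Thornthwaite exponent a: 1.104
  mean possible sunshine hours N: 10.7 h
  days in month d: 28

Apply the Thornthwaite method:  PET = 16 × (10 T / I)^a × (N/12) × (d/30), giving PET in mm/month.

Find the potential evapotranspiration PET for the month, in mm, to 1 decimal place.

10T/I = 10 × 19.1 / 38.3 = 4.9869
(10T/I)^a = 4.9869^1.104 = 5.8939
Uncorrected PET = 16 × 5.8939 = 94.302 mm
Correction = (N/12)(d/30) = (10.7/12)(28/30) = 0.8322
PET = 94.302 × 0.8322 = 78.478 mm/month

78.5 mm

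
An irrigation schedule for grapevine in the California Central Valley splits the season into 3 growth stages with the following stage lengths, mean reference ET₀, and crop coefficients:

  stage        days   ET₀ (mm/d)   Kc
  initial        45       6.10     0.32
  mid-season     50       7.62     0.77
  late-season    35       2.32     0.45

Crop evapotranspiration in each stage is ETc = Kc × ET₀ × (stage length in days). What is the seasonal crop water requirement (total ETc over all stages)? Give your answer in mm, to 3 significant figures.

418 mm

initial: 0.32 × 6.10 × 45 = 87.84 mm
mid-season: 0.77 × 7.62 × 50 = 293.37 mm
late-season: 0.45 × 2.32 × 35 = 36.54 mm
Seasonal total = 417.75 mm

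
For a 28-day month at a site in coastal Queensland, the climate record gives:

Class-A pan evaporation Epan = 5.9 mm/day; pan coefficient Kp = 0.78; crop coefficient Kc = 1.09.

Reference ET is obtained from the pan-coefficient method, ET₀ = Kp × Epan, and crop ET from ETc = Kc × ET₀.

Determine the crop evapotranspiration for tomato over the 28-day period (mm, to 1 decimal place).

ET₀ = 0.78 × 5.9 = 4.6020 mm/d
ETc = Kc × ET₀ = 1.09 × 4.6020 = 5.0162 mm/d
Over 28 days: 5.0162 × 28 = 140.454 mm

140.5 mm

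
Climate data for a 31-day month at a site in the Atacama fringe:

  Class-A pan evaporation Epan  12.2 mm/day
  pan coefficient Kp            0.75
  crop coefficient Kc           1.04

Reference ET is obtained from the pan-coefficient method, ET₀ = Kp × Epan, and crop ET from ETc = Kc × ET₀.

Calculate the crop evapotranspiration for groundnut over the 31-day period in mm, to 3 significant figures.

ET₀ = 0.75 × 12.2 = 9.1500 mm/d
ETc = Kc × ET₀ = 1.04 × 9.1500 = 9.5160 mm/d
Over 31 days: 9.5160 × 31 = 294.996 mm

295 mm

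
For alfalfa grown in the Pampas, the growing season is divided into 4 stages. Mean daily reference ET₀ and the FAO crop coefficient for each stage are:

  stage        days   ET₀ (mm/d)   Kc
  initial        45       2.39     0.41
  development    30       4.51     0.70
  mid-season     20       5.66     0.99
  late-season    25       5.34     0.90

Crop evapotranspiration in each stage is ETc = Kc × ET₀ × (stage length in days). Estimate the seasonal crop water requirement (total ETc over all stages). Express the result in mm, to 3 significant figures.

initial: 0.41 × 2.39 × 45 = 44.10 mm
development: 0.70 × 4.51 × 30 = 94.71 mm
mid-season: 0.99 × 5.66 × 20 = 112.07 mm
late-season: 0.90 × 5.34 × 25 = 120.15 mm
Seasonal total = 371.03 mm

371 mm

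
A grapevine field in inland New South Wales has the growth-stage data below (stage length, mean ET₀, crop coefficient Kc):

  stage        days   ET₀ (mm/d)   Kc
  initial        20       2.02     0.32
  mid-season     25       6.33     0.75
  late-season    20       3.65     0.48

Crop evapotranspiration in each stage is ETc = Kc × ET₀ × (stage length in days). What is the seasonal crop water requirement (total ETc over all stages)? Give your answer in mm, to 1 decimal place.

initial: 0.32 × 2.02 × 20 = 12.93 mm
mid-season: 0.75 × 6.33 × 25 = 118.69 mm
late-season: 0.48 × 3.65 × 20 = 35.04 mm
Seasonal total = 166.66 mm

166.7 mm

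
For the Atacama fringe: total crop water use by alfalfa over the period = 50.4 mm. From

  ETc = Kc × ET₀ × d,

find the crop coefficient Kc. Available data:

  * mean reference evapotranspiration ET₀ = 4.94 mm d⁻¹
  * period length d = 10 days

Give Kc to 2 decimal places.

1.02

ETc = Kc × ET₀ × d  ⇒  Kc = ETc / (ET₀ × d)
Kc = 50.4 / (4.94 × 10) = 50.4 / 49.40 = 1.0202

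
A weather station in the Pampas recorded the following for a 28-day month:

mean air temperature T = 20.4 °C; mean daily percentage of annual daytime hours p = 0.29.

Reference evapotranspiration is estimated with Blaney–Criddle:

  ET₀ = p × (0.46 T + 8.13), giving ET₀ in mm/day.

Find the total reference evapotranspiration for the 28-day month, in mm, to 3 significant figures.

ET₀ = 0.29 × (0.46 × 20.4 + 8.13) = 0.29 × 17.514 = 5.0791 mm/d
Monthly total = 5.0791 × 28 = 142.215 mm

142 mm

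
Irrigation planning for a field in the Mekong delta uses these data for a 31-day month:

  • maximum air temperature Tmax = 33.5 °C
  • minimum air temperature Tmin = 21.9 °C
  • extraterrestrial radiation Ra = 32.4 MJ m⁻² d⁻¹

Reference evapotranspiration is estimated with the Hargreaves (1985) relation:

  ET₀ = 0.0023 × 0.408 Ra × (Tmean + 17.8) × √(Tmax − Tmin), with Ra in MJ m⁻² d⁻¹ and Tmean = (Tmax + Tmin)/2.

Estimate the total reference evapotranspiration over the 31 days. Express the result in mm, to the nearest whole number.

146 mm

Tmean = (33.5 + 21.9)/2 = 27.70 °C
0.408 Ra = 0.408 × 32.4 = 13.2192 mm/d equivalent
ET₀ = 0.0023 × 13.2192 × (27.70 + 17.8) × √11.6 = 0.0023 × 13.2192 × 45.50 × 3.4059 = 4.7117 mm/d
Over 31 days: 4.7117 × 31 = 146.063 mm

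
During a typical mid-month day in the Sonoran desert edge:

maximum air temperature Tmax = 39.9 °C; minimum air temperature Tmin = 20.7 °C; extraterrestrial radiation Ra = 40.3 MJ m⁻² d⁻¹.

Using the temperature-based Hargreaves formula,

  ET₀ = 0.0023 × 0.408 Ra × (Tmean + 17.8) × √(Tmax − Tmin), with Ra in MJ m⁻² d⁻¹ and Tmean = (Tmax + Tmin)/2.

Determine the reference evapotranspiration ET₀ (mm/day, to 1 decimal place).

8.0 mm/day

Tmean = (39.9 + 20.7)/2 = 30.30 °C
0.408 Ra = 0.408 × 40.3 = 16.4424 mm/d equivalent
ET₀ = 0.0023 × 16.4424 × (30.30 + 17.8) × √19.2 = 0.0023 × 16.4424 × 48.10 × 4.3818 = 7.9706 mm/d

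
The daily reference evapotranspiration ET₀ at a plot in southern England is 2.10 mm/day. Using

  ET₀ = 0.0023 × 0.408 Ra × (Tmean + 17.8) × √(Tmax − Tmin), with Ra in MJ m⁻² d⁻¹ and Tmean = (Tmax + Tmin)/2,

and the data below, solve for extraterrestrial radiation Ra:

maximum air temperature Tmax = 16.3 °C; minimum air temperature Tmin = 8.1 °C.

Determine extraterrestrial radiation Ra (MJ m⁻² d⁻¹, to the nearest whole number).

26 MJ m⁻² d⁻¹

Tmean = (16.3+8.1)/2 = 12.20 °C; ΔT = 8.2
Ra = ET₀ / [0.0023 × 0.408 × (Tmean+17.8) × √ΔT]
   = 2.10 / (0.0023 × 0.408 × 30.00 × 2.8636) = 26.049 MJ m⁻² d⁻¹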